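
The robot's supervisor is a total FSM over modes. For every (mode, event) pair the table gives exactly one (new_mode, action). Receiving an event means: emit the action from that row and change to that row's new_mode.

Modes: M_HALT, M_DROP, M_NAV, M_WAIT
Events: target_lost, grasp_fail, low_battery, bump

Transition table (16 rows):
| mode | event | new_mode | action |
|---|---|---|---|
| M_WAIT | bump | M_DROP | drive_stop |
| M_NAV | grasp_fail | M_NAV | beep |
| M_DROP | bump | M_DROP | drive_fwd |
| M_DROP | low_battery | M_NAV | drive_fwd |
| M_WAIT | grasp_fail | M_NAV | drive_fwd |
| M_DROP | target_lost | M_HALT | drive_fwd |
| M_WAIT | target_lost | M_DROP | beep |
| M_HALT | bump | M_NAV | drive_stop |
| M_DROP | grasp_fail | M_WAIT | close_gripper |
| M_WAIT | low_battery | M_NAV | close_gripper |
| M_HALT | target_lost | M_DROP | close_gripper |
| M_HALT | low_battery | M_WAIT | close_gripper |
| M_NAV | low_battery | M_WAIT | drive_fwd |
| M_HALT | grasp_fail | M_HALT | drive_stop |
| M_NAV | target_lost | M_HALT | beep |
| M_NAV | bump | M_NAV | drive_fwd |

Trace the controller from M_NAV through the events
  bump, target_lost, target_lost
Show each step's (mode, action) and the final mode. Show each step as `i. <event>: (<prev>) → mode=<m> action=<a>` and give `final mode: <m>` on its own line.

1. bump: (M_NAV) → mode=M_NAV action=drive_fwd
2. target_lost: (M_NAV) → mode=M_HALT action=beep
3. target_lost: (M_HALT) → mode=M_DROP action=close_gripper

final mode: M_DROP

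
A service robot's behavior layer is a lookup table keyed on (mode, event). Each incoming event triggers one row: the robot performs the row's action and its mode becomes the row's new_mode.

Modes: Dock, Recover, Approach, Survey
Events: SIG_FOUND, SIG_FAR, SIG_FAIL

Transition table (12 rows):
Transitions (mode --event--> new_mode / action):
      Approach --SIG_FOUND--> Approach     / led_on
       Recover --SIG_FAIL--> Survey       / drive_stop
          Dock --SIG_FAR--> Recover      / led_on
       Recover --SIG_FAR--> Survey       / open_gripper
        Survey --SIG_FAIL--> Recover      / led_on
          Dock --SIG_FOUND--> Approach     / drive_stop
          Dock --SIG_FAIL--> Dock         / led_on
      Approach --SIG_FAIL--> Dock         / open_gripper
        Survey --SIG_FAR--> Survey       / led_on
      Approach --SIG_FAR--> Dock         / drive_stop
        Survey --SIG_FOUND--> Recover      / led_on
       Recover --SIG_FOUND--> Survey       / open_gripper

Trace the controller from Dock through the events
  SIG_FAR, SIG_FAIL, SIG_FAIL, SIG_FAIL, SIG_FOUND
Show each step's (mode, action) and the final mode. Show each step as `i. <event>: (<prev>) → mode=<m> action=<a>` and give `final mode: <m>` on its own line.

1. SIG_FAR: (Dock) → mode=Recover action=led_on
2. SIG_FAIL: (Recover) → mode=Survey action=drive_stop
3. SIG_FAIL: (Survey) → mode=Recover action=led_on
4. SIG_FAIL: (Recover) → mode=Survey action=drive_stop
5. SIG_FOUND: (Survey) → mode=Recover action=led_on

final mode: Recover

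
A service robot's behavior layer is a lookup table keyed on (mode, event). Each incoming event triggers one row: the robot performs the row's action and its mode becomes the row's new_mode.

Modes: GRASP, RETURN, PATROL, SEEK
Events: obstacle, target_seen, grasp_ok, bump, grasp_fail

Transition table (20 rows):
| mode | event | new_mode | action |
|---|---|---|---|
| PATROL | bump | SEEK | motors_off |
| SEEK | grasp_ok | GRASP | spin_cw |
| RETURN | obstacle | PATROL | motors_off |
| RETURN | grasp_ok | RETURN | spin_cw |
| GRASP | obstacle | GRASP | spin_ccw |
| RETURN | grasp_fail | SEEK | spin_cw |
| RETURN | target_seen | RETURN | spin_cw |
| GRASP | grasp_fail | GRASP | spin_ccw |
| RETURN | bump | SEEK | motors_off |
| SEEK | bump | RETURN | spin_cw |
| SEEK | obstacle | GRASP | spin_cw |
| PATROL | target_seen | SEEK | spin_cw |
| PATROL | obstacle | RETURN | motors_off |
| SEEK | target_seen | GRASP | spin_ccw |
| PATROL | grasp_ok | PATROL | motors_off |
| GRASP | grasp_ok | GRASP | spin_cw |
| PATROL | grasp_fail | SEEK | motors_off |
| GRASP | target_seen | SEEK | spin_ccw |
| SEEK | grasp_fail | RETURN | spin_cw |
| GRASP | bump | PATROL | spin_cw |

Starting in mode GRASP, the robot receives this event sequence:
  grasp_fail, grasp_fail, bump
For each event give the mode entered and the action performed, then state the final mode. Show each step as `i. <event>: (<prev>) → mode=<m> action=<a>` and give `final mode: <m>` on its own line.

1. grasp_fail: (GRASP) → mode=GRASP action=spin_ccw
2. grasp_fail: (GRASP) → mode=GRASP action=spin_ccw
3. bump: (GRASP) → mode=PATROL action=spin_cw

final mode: PATROL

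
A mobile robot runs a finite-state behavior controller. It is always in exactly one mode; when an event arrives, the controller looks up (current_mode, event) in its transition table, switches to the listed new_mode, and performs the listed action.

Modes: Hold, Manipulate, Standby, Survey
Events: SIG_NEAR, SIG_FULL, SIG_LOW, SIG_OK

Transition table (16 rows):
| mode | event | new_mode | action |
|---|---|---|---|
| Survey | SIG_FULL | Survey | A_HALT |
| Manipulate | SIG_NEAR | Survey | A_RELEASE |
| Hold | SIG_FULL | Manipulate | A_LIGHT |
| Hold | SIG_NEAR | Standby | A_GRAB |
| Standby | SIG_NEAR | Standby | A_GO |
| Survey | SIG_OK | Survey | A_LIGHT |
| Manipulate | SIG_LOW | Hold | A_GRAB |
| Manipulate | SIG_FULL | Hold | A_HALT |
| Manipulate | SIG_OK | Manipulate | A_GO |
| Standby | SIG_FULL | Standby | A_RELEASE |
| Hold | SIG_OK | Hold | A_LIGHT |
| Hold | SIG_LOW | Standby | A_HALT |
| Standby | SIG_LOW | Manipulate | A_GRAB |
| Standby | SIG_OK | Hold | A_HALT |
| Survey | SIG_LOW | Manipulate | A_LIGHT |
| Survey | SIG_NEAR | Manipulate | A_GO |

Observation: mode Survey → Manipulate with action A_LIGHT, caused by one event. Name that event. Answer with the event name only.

SIG_LOW

try SIG_NEAR: (Survey, SIG_NEAR) → (Manipulate, A_GO)
try SIG_FULL: (Survey, SIG_FULL) → (Survey, A_HALT)
try SIG_LOW: (Survey, SIG_LOW) → (Manipulate, A_LIGHT)  ← matches
try SIG_OK: (Survey, SIG_OK) → (Survey, A_LIGHT)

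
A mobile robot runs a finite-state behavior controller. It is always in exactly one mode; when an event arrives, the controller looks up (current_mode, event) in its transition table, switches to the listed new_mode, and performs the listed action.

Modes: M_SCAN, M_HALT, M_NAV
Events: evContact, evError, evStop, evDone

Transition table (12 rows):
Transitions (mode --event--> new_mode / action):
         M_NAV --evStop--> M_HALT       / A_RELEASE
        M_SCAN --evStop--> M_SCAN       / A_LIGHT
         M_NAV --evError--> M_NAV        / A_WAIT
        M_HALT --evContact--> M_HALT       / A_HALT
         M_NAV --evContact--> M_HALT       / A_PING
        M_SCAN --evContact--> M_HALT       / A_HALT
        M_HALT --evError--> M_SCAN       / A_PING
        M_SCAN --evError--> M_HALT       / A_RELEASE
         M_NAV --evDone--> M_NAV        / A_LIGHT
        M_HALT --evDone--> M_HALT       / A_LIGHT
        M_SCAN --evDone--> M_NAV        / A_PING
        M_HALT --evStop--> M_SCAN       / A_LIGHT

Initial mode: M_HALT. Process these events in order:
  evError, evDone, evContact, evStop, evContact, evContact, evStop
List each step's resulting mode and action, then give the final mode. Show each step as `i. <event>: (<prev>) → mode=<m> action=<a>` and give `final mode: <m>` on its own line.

final mode: M_SCAN

1. evError: (M_HALT) → mode=M_SCAN action=A_PING
2. evDone: (M_SCAN) → mode=M_NAV action=A_PING
3. evContact: (M_NAV) → mode=M_HALT action=A_PING
4. evStop: (M_HALT) → mode=M_SCAN action=A_LIGHT
5. evContact: (M_SCAN) → mode=M_HALT action=A_HALT
6. evContact: (M_HALT) → mode=M_HALT action=A_HALT
7. evStop: (M_HALT) → mode=M_SCAN action=A_LIGHT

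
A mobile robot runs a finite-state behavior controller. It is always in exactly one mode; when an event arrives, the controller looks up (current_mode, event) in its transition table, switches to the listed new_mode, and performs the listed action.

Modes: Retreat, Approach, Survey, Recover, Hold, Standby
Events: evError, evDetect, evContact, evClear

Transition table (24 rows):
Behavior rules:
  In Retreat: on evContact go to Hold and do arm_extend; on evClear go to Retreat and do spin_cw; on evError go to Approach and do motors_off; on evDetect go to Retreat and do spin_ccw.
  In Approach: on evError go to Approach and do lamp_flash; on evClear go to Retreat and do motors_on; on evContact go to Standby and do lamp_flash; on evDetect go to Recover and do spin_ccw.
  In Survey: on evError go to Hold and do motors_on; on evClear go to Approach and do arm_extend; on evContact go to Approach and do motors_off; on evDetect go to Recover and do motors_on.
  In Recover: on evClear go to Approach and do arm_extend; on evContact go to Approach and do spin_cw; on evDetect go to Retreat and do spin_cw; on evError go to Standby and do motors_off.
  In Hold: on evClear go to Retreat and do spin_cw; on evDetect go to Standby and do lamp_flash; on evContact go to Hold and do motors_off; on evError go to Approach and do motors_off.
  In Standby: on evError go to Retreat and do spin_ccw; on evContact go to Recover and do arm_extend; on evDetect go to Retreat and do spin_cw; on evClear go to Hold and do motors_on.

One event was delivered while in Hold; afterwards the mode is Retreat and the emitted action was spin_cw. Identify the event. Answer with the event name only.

try evError: (Hold, evError) → (Approach, motors_off)
try evDetect: (Hold, evDetect) → (Standby, lamp_flash)
try evContact: (Hold, evContact) → (Hold, motors_off)
try evClear: (Hold, evClear) → (Retreat, spin_cw)  ← matches

evClear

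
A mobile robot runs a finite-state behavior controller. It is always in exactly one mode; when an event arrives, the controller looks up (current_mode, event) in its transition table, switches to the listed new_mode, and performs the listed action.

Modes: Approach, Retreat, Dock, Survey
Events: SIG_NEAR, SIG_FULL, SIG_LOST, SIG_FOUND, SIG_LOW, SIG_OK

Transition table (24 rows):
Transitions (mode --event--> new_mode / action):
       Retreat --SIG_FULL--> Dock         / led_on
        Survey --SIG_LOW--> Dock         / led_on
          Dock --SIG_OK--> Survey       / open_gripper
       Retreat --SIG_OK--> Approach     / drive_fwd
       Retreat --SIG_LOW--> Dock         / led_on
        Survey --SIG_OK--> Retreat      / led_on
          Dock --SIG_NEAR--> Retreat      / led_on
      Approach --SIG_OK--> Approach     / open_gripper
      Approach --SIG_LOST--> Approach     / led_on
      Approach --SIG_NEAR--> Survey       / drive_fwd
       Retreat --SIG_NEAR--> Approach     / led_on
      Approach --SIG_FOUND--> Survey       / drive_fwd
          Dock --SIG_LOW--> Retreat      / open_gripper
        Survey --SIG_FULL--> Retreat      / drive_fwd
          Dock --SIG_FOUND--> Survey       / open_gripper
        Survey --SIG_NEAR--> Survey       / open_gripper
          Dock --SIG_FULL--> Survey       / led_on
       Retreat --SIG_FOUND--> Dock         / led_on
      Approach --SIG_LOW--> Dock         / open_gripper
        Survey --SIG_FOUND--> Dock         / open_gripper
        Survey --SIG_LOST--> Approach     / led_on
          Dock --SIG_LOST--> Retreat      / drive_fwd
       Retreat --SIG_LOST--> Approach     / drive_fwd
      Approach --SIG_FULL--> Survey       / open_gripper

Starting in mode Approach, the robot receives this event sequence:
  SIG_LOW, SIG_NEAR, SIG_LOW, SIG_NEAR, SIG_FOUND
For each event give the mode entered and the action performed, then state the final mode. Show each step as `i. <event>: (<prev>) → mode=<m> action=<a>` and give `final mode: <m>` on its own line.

final mode: Dock

1. SIG_LOW: (Approach) → mode=Dock action=open_gripper
2. SIG_NEAR: (Dock) → mode=Retreat action=led_on
3. SIG_LOW: (Retreat) → mode=Dock action=led_on
4. SIG_NEAR: (Dock) → mode=Retreat action=led_on
5. SIG_FOUND: (Retreat) → mode=Dock action=led_on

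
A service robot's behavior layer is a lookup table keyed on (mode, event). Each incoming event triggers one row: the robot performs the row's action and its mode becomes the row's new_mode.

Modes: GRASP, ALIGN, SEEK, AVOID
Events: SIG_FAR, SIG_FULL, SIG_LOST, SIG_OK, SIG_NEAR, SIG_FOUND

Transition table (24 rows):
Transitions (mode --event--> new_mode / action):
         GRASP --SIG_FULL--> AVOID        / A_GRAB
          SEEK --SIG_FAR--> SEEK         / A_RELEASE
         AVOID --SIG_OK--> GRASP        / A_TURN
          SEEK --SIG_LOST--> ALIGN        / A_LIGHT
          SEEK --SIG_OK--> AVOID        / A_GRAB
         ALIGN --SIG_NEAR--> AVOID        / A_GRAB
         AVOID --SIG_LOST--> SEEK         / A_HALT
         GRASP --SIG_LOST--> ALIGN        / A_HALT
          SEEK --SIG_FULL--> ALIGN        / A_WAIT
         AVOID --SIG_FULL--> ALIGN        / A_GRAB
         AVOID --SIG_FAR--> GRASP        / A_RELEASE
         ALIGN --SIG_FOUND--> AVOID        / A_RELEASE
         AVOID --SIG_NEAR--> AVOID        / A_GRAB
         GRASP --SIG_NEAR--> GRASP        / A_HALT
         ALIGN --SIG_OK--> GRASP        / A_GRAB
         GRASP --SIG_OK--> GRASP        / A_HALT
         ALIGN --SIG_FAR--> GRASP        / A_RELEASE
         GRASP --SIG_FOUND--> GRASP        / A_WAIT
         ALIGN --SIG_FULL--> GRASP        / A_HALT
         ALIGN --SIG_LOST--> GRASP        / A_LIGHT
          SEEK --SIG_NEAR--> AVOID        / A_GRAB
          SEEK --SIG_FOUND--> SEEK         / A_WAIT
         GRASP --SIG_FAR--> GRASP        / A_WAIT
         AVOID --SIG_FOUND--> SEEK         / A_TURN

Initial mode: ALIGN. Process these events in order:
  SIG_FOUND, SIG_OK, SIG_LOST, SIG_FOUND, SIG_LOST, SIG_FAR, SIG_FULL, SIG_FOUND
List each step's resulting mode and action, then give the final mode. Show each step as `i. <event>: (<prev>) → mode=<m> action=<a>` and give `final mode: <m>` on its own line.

1. SIG_FOUND: (ALIGN) → mode=AVOID action=A_RELEASE
2. SIG_OK: (AVOID) → mode=GRASP action=A_TURN
3. SIG_LOST: (GRASP) → mode=ALIGN action=A_HALT
4. SIG_FOUND: (ALIGN) → mode=AVOID action=A_RELEASE
5. SIG_LOST: (AVOID) → mode=SEEK action=A_HALT
6. SIG_FAR: (SEEK) → mode=SEEK action=A_RELEASE
7. SIG_FULL: (SEEK) → mode=ALIGN action=A_WAIT
8. SIG_FOUND: (ALIGN) → mode=AVOID action=A_RELEASE

final mode: AVOID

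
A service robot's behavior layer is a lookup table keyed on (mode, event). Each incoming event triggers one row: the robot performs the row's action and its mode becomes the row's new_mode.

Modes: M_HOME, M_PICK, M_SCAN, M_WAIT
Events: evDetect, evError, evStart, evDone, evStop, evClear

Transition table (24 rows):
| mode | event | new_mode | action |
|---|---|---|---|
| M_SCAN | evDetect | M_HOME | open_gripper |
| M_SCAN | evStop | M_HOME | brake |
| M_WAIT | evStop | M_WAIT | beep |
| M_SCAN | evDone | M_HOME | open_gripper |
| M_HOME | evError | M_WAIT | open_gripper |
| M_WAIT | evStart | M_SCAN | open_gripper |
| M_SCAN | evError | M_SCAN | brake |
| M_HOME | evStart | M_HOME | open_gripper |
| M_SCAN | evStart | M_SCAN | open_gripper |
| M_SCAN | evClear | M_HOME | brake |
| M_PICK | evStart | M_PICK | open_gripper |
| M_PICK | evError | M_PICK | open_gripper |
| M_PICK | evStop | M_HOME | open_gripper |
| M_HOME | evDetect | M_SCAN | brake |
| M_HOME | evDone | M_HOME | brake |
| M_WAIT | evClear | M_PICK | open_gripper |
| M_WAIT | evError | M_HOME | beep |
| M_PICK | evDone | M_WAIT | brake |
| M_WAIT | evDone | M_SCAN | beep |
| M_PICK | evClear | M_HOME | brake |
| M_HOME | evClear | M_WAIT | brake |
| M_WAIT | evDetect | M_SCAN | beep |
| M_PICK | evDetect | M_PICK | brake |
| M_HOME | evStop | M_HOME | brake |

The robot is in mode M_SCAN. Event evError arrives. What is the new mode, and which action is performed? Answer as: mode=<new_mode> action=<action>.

mode=M_SCAN action=brake

current mode = M_SCAN; filter table to that mode:
  (M_SCAN, evDetect) → (M_HOME, open_gripper)
  (M_SCAN, evStop) → (M_HOME, brake)
  (M_SCAN, evDone) → (M_HOME, open_gripper)
  (M_SCAN, evError) → (M_SCAN, brake)  ← event matches
  (M_SCAN, evStart) → (M_SCAN, open_gripper)
  (M_SCAN, evClear) → (M_HOME, brake)
event = evError selects (M_SCAN, brake)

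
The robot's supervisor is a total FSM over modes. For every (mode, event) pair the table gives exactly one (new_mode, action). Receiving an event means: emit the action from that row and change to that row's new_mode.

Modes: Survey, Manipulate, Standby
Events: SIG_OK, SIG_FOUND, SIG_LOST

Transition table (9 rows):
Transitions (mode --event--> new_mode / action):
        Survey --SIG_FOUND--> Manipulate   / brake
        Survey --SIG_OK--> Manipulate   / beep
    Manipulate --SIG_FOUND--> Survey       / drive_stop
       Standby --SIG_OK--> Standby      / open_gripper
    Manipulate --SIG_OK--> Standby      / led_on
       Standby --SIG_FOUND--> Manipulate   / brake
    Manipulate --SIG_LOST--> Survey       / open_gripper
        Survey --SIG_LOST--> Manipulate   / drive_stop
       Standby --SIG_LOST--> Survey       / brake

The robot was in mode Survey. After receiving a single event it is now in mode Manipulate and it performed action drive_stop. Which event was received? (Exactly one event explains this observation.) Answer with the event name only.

SIG_LOST

try SIG_OK: (Survey, SIG_OK) → (Manipulate, beep)
try SIG_FOUND: (Survey, SIG_FOUND) → (Manipulate, brake)
try SIG_LOST: (Survey, SIG_LOST) → (Manipulate, drive_stop)  ← matches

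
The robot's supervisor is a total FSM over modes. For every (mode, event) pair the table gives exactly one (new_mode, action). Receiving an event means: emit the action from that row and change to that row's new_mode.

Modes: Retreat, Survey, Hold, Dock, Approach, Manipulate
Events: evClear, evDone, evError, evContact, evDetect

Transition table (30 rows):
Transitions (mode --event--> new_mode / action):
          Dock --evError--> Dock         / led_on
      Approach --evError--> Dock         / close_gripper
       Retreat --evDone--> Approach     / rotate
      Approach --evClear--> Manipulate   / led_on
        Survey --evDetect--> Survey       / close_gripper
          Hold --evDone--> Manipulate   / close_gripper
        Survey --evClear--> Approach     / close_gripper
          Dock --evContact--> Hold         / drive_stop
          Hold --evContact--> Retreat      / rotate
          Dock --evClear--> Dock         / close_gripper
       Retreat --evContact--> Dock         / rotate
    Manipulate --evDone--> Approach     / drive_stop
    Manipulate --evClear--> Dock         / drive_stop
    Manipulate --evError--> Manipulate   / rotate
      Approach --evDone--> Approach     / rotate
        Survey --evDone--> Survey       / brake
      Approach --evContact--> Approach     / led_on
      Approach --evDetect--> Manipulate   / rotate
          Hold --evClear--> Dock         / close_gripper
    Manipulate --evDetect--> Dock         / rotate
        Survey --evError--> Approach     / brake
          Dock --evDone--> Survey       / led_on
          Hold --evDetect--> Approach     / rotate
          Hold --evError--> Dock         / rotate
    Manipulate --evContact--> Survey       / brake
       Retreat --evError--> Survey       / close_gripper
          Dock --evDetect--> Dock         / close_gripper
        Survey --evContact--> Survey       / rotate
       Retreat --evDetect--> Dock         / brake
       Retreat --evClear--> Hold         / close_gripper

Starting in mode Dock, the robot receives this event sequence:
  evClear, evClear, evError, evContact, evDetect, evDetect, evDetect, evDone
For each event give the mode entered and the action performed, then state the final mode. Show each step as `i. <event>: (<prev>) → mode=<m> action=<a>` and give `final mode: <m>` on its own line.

1. evClear: (Dock) → mode=Dock action=close_gripper
2. evClear: (Dock) → mode=Dock action=close_gripper
3. evError: (Dock) → mode=Dock action=led_on
4. evContact: (Dock) → mode=Hold action=drive_stop
5. evDetect: (Hold) → mode=Approach action=rotate
6. evDetect: (Approach) → mode=Manipulate action=rotate
7. evDetect: (Manipulate) → mode=Dock action=rotate
8. evDone: (Dock) → mode=Survey action=led_on

final mode: Survey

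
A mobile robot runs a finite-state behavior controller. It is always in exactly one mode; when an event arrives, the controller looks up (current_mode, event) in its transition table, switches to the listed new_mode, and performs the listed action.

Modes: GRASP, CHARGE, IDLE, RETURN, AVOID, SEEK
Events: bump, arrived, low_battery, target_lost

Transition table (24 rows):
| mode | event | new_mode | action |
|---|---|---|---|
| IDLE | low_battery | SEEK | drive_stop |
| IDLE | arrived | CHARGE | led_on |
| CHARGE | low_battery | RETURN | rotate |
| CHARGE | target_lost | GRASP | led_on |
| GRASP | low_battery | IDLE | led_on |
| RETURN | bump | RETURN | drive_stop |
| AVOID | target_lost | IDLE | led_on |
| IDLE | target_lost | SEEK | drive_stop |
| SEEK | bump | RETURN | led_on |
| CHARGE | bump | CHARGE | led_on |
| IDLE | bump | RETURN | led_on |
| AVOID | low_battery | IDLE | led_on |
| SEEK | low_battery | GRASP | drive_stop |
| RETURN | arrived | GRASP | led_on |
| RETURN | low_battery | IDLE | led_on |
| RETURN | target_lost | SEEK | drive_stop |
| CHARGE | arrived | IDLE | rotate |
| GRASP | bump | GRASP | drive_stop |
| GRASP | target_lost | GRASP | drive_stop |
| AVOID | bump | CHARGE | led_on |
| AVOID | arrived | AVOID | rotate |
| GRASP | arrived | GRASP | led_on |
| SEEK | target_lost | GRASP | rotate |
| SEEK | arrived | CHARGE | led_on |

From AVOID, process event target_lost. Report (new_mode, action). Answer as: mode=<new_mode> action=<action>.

current mode = AVOID; filter table to that mode:
  (AVOID, target_lost) → (IDLE, led_on)  ← event matches
  (AVOID, low_battery) → (IDLE, led_on)
  (AVOID, bump) → (CHARGE, led_on)
  (AVOID, arrived) → (AVOID, rotate)
event = target_lost selects (IDLE, led_on)

mode=IDLE action=led_on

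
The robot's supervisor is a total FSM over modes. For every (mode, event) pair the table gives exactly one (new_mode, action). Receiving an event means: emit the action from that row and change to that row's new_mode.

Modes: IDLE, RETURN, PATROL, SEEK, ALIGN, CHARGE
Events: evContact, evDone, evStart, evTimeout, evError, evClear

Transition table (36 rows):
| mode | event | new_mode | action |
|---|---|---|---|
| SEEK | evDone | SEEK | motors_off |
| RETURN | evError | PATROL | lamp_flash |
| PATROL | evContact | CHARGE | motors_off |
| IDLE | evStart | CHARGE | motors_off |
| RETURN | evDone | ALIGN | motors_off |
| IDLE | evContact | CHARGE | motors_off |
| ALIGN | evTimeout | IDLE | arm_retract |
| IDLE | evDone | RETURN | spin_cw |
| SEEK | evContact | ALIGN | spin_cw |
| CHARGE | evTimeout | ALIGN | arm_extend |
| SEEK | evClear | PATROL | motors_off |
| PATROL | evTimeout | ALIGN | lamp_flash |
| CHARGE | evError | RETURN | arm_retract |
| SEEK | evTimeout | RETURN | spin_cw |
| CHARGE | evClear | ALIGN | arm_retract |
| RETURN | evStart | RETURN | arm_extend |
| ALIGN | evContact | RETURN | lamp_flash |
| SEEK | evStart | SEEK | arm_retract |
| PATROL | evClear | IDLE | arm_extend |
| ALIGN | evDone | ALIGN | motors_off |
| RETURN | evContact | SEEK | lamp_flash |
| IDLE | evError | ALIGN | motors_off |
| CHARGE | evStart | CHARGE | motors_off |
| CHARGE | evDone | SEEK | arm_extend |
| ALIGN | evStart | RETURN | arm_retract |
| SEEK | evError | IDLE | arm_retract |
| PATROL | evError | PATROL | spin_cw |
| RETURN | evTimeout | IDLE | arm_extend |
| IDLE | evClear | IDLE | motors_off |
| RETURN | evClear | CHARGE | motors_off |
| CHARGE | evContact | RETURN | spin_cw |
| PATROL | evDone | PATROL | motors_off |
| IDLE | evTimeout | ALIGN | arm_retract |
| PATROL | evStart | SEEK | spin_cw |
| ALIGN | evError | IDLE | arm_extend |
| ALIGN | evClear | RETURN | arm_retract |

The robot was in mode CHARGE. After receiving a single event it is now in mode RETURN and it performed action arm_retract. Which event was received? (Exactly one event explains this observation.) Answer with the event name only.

evError

try evContact: (CHARGE, evContact) → (RETURN, spin_cw)
try evDone: (CHARGE, evDone) → (SEEK, arm_extend)
try evStart: (CHARGE, evStart) → (CHARGE, motors_off)
try evTimeout: (CHARGE, evTimeout) → (ALIGN, arm_extend)
try evError: (CHARGE, evError) → (RETURN, arm_retract)  ← matches
try evClear: (CHARGE, evClear) → (ALIGN, arm_retract)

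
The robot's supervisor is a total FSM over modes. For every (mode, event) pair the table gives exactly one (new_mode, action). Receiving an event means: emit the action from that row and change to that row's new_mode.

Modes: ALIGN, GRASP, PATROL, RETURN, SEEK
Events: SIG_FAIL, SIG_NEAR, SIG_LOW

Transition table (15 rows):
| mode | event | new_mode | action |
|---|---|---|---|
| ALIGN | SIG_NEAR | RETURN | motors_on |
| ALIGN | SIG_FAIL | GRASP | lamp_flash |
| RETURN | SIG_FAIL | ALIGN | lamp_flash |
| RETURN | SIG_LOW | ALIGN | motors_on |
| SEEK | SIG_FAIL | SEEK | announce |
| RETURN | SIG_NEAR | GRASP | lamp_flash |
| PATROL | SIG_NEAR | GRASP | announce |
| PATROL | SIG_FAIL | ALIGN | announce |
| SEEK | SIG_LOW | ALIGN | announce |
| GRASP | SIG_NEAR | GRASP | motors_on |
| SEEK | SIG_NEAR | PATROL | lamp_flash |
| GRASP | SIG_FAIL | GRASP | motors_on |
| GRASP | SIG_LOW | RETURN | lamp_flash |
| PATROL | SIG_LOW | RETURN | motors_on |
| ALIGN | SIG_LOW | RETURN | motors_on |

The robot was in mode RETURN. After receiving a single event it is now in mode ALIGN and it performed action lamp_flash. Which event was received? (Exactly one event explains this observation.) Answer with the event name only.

try SIG_FAIL: (RETURN, SIG_FAIL) → (ALIGN, lamp_flash)  ← matches
try SIG_NEAR: (RETURN, SIG_NEAR) → (GRASP, lamp_flash)
try SIG_LOW: (RETURN, SIG_LOW) → (ALIGN, motors_on)

SIG_FAIL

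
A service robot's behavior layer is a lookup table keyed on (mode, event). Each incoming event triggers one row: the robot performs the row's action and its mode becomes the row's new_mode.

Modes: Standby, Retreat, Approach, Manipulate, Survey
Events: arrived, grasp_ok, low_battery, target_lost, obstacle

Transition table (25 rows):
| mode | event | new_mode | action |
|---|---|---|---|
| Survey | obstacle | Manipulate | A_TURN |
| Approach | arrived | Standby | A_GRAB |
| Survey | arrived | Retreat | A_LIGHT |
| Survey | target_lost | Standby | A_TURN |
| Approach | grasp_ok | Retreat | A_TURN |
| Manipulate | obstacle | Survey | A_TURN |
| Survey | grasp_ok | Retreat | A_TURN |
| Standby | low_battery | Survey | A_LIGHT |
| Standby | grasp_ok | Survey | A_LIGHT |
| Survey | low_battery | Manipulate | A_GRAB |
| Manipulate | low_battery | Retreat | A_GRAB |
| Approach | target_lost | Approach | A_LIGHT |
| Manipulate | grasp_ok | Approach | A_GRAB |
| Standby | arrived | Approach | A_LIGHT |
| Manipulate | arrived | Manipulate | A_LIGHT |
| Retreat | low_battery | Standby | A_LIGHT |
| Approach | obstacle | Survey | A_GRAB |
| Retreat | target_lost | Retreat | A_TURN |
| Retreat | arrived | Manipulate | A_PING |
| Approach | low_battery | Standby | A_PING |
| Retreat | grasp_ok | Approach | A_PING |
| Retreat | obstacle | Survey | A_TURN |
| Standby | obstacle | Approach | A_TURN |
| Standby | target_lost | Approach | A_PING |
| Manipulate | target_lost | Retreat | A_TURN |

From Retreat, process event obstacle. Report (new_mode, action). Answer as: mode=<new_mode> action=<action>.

current mode = Retreat; filter table to that mode:
  (Retreat, low_battery) → (Standby, A_LIGHT)
  (Retreat, target_lost) → (Retreat, A_TURN)
  (Retreat, arrived) → (Manipulate, A_PING)
  (Retreat, grasp_ok) → (Approach, A_PING)
  (Retreat, obstacle) → (Survey, A_TURN)  ← event matches
event = obstacle selects (Survey, A_TURN)

mode=Survey action=A_TURN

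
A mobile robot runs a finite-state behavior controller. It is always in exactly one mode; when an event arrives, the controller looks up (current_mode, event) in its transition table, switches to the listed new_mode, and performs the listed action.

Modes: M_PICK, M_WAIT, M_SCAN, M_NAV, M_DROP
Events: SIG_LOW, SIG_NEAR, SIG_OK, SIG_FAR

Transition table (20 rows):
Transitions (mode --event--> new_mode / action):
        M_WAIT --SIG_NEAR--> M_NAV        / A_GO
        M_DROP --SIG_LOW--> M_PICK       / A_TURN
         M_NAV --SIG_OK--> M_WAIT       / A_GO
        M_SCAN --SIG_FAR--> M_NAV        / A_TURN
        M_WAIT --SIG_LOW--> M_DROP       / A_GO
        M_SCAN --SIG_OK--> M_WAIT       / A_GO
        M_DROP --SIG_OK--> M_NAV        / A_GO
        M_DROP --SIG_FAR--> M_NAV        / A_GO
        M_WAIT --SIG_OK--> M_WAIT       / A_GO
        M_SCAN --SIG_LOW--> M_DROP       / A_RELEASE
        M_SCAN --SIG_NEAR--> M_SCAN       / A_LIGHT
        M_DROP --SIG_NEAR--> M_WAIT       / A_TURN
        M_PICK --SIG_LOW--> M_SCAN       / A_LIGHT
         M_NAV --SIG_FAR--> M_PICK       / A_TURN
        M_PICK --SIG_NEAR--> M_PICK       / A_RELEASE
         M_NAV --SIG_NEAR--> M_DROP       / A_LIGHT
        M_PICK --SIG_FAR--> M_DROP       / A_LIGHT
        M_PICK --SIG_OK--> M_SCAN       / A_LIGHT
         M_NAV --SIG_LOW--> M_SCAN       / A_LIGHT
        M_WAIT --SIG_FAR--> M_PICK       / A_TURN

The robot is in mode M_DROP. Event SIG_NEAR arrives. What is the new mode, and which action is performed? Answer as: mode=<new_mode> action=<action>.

current mode = M_DROP; filter table to that mode:
  (M_DROP, SIG_LOW) → (M_PICK, A_TURN)
  (M_DROP, SIG_OK) → (M_NAV, A_GO)
  (M_DROP, SIG_FAR) → (M_NAV, A_GO)
  (M_DROP, SIG_NEAR) → (M_WAIT, A_TURN)  ← event matches
event = SIG_NEAR selects (M_WAIT, A_TURN)

mode=M_WAIT action=A_TURN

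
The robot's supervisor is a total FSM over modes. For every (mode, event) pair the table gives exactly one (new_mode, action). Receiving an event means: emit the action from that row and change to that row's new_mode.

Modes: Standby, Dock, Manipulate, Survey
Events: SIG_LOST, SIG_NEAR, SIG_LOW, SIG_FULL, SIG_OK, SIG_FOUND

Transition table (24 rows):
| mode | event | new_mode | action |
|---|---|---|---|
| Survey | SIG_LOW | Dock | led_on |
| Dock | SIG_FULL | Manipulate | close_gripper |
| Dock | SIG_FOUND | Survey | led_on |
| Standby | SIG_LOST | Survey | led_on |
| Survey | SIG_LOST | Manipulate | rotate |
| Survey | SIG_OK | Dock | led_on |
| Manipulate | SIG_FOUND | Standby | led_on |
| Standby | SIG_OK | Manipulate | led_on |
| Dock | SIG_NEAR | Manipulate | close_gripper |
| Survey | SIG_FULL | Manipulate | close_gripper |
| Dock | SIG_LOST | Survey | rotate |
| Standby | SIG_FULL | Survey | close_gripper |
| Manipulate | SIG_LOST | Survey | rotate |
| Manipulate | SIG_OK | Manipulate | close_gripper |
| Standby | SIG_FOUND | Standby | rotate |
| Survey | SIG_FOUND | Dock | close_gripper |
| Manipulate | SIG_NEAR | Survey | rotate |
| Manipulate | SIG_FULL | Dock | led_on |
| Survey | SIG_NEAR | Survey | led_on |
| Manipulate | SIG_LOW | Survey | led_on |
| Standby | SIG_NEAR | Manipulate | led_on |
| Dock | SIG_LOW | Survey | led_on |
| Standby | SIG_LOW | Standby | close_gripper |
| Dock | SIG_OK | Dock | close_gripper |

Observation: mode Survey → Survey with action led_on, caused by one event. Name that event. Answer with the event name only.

try SIG_LOST: (Survey, SIG_LOST) → (Manipulate, rotate)
try SIG_NEAR: (Survey, SIG_NEAR) → (Survey, led_on)  ← matches
try SIG_LOW: (Survey, SIG_LOW) → (Dock, led_on)
try SIG_FULL: (Survey, SIG_FULL) → (Manipulate, close_gripper)
try SIG_OK: (Survey, SIG_OK) → (Dock, led_on)
try SIG_FOUND: (Survey, SIG_FOUND) → (Dock, close_gripper)

SIG_NEAR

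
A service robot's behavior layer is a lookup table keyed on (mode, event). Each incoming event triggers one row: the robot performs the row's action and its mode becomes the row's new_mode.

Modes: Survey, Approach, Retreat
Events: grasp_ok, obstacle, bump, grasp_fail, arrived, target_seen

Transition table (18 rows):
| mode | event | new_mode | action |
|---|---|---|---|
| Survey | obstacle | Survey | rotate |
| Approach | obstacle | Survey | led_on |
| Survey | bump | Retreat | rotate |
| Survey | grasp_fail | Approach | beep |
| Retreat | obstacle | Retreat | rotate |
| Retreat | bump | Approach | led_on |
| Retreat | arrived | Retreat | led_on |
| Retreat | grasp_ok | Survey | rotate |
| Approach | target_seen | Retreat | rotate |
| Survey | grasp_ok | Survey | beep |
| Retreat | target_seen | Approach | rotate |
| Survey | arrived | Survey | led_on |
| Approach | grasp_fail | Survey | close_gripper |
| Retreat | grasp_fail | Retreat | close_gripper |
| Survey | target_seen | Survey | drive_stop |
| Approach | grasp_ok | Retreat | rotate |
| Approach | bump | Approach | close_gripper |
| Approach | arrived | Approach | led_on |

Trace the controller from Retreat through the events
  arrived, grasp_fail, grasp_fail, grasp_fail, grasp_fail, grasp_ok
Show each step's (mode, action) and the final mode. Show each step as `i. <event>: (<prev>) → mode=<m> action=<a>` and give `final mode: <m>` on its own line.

final mode: Survey

1. arrived: (Retreat) → mode=Retreat action=led_on
2. grasp_fail: (Retreat) → mode=Retreat action=close_gripper
3. grasp_fail: (Retreat) → mode=Retreat action=close_gripper
4. grasp_fail: (Retreat) → mode=Retreat action=close_gripper
5. grasp_fail: (Retreat) → mode=Retreat action=close_gripper
6. grasp_ok: (Retreat) → mode=Survey action=rotate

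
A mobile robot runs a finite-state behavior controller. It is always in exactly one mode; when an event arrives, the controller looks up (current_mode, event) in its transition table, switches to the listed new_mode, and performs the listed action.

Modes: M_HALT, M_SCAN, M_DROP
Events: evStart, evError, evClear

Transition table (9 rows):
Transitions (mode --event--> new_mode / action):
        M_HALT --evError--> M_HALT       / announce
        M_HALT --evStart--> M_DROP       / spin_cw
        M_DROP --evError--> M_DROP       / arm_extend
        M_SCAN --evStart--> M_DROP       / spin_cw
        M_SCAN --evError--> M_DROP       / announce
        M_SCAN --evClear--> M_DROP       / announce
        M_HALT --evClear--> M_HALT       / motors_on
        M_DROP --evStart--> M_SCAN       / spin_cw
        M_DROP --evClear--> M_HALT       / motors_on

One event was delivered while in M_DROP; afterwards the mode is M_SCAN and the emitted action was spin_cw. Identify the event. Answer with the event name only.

try evStart: (M_DROP, evStart) → (M_SCAN, spin_cw)  ← matches
try evError: (M_DROP, evError) → (M_DROP, arm_extend)
try evClear: (M_DROP, evClear) → (M_HALT, motors_on)

evStart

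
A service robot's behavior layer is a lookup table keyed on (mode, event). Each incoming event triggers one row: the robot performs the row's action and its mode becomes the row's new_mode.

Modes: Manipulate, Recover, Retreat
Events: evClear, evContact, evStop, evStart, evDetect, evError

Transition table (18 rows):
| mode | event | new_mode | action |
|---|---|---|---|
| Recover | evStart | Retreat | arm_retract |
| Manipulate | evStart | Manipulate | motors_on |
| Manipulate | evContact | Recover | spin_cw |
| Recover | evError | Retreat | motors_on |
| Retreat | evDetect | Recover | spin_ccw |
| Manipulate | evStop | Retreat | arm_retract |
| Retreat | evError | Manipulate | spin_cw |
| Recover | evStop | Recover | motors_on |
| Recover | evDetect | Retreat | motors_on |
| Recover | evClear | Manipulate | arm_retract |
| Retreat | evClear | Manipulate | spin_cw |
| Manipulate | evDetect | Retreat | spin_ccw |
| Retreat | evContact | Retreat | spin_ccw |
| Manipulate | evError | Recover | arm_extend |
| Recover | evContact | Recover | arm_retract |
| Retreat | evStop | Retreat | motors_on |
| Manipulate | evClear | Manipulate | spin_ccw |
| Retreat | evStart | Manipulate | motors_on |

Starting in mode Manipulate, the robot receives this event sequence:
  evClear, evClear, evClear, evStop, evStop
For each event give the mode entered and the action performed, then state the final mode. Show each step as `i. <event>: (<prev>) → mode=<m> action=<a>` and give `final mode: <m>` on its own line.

final mode: Retreat

1. evClear: (Manipulate) → mode=Manipulate action=spin_ccw
2. evClear: (Manipulate) → mode=Manipulate action=spin_ccw
3. evClear: (Manipulate) → mode=Manipulate action=spin_ccw
4. evStop: (Manipulate) → mode=Retreat action=arm_retract
5. evStop: (Retreat) → mode=Retreat action=motors_on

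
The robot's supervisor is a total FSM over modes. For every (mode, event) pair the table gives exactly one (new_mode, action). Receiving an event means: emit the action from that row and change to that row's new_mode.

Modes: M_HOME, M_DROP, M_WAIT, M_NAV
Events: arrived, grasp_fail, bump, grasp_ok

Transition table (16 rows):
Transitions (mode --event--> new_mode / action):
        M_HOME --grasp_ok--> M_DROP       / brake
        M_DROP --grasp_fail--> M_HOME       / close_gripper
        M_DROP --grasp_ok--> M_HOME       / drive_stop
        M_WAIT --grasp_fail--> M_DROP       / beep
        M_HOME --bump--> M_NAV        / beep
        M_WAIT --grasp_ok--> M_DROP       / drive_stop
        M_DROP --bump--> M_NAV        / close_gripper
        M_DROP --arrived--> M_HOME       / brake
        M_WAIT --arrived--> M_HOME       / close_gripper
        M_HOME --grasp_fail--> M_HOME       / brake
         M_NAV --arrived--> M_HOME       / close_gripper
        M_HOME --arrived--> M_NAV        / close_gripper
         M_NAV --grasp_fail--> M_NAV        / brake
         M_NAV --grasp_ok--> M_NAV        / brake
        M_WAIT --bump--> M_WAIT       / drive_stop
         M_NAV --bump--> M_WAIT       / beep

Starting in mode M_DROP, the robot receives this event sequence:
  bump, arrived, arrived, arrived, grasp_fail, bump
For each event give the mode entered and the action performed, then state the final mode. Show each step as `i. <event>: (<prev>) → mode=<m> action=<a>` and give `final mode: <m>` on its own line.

final mode: M_NAV

1. bump: (M_DROP) → mode=M_NAV action=close_gripper
2. arrived: (M_NAV) → mode=M_HOME action=close_gripper
3. arrived: (M_HOME) → mode=M_NAV action=close_gripper
4. arrived: (M_NAV) → mode=M_HOME action=close_gripper
5. grasp_fail: (M_HOME) → mode=M_HOME action=brake
6. bump: (M_HOME) → mode=M_NAV action=beep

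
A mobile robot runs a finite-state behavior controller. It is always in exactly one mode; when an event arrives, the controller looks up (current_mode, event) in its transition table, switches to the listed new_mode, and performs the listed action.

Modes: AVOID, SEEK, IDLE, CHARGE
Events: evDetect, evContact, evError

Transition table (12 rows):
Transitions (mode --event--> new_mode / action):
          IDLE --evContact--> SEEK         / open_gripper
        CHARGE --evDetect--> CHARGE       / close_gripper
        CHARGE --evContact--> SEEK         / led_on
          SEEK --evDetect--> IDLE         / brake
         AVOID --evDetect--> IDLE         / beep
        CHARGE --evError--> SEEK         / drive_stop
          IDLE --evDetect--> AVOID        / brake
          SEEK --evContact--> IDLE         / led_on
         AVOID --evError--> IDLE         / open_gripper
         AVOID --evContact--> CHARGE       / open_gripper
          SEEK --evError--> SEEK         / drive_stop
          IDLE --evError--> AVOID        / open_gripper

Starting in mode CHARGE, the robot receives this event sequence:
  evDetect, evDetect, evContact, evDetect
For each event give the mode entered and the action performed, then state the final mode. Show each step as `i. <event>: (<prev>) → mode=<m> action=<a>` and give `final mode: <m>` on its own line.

1. evDetect: (CHARGE) → mode=CHARGE action=close_gripper
2. evDetect: (CHARGE) → mode=CHARGE action=close_gripper
3. evContact: (CHARGE) → mode=SEEK action=led_on
4. evDetect: (SEEK) → mode=IDLE action=brake

final mode: IDLE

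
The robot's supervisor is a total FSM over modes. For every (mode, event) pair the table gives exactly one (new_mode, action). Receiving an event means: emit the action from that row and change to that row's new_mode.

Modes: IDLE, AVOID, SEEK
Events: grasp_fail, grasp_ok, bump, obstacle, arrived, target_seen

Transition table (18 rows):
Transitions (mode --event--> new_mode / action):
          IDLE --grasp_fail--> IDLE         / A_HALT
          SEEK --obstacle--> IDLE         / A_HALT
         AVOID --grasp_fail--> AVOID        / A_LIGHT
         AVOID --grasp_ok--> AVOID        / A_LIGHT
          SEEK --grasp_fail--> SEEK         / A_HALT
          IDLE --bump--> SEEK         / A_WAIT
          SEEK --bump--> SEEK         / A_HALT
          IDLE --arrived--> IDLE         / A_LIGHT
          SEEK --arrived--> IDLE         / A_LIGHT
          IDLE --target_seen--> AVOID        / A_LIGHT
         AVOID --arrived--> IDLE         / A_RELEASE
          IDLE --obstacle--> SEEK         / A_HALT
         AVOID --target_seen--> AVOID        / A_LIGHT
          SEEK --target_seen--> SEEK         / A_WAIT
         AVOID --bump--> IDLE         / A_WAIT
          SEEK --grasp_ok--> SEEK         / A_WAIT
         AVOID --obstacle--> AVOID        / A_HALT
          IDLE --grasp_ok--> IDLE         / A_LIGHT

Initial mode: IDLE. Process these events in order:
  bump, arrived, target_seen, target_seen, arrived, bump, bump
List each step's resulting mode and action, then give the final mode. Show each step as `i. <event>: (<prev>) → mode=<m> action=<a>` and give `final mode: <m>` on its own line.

1. bump: (IDLE) → mode=SEEK action=A_WAIT
2. arrived: (SEEK) → mode=IDLE action=A_LIGHT
3. target_seen: (IDLE) → mode=AVOID action=A_LIGHT
4. target_seen: (AVOID) → mode=AVOID action=A_LIGHT
5. arrived: (AVOID) → mode=IDLE action=A_RELEASE
6. bump: (IDLE) → mode=SEEK action=A_WAIT
7. bump: (SEEK) → mode=SEEK action=A_HALT

final mode: SEEK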